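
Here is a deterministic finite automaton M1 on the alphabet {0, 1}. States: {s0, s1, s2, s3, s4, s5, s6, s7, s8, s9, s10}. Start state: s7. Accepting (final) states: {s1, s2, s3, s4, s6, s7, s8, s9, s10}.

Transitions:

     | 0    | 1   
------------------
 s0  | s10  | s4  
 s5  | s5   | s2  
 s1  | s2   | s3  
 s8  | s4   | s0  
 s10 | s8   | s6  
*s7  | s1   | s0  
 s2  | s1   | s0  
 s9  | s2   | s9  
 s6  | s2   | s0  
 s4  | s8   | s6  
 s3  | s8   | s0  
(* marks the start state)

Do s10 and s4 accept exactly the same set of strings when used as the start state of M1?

States {s5,s9} cannot be reached from the start state, so discard them.
P0 = {s1,s2,s3,s4,s6,s7,s8,s10} | {s0}.
Split {s1,s2,s3,s4,s6,s7,s8,s10} by δ(·,1) → {s2,s3,s6,s7,s8} and {s1,s4,s10}.
On input 0, block {s2,s3,s6,s7,s8} splits into {s2,s7,s8} and {s3,s6}.
No further refinement is possible. Final partition (4 blocks): {s2,s7,s8} | {s0} | {s1,s4,s10} | {s3,s6}.
s10 and s4 lie in the same block of the stable partition, so they are equivalent — no string distinguishes them.

Yes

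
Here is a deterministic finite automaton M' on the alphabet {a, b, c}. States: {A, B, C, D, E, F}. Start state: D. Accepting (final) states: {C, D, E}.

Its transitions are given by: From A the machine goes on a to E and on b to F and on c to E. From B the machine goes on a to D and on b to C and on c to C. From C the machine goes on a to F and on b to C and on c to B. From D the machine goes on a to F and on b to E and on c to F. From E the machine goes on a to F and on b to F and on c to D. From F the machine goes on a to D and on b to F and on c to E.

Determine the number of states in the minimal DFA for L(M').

States {A,B,C} cannot be reached from the start state, so discard them.
Start with accepting vs non-accepting: {D,E} | {F}.
On input b, block {D,E} splits into {D} and {E}.
Stable partition: {D} | {F} | {E} — 3 equivalence classes.

3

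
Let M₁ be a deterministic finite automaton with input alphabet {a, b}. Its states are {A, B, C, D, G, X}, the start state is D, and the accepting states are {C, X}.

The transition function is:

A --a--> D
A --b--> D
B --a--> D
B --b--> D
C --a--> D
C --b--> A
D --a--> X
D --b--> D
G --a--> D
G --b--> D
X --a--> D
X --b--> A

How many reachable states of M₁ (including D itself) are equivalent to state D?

1

First remove the unreachable states {B,C,G}; 3 states remain.
Start with accepting vs non-accepting: {X} | {A,D}.
On input a, block {A,D} splits into {D} and {A}.
No further refinement is possible. Final partition (3 blocks): {X} | {D} | {A}.
The equivalence class containing D is {D}, of size 1.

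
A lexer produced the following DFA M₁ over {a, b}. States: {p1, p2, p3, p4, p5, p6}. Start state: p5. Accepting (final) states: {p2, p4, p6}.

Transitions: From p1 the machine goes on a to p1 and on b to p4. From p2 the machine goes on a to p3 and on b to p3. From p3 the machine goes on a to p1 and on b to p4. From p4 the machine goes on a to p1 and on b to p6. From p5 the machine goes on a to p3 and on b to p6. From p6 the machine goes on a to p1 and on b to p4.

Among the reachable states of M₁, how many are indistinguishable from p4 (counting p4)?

First remove the unreachable states {p2}; 5 states remain.
P0 = {p4,p6} | {p1,p3,p5}.
No further refinement is possible. Final partition (2 blocks): {p4,p6} | {p1,p3,p5}.
State p4 belongs to the block {p4,p6}, which has 2 states.

2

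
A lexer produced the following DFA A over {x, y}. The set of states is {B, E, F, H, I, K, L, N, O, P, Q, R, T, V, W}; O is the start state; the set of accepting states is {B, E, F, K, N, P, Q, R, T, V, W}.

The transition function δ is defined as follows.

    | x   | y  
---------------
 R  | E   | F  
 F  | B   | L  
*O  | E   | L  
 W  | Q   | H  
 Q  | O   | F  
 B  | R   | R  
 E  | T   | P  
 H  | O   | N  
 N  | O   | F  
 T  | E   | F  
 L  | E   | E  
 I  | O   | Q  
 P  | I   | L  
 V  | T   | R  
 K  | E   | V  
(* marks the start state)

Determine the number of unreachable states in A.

BFS from O reaches {B, E, F, I, L, O, P, Q, R, T}; the 5 state(s) H, K, N, V, W are never visited.

5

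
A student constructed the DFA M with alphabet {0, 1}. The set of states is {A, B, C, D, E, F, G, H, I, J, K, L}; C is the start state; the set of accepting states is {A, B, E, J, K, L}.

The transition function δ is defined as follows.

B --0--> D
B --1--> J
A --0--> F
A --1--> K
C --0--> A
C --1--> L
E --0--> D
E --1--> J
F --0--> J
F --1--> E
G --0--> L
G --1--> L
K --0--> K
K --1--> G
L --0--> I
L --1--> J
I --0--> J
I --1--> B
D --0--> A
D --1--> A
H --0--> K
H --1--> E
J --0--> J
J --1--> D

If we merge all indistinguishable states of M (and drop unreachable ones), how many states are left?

First remove the unreachable states {H}; 11 states remain.
Start with accepting vs non-accepting: {A,B,E,J,K,L} | {C,D,F,G,I}.
Split {A,B,E,J,K,L} by δ(·,0) → {A,B,E,L} and {J,K}.
On input 0, block {C,D,F,G,I} splits into {C,D,G} and {F,I}.
Split {A,B,E,L} by δ(·,0) → {A,L} and {B,E}.
No further refinement is possible. Final partition (5 blocks): {A,L} | {C,D,G} | {J,K} | {F,I} | {B,E}.

5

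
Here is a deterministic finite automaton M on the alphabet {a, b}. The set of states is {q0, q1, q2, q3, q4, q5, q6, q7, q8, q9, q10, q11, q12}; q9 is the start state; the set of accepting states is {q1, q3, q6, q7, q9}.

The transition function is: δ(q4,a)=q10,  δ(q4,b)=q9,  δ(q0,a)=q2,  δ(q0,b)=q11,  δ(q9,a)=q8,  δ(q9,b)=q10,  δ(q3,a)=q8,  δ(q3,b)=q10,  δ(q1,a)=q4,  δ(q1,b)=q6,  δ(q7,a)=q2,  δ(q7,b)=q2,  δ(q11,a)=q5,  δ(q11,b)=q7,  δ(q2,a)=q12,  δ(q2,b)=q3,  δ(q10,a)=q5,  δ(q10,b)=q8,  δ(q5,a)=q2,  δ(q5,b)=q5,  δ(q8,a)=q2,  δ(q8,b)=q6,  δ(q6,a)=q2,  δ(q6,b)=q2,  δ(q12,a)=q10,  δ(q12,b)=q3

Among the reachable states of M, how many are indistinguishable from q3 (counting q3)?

States {q0,q1,q4,q7,q11} cannot be reached from the start state, so discard them.
P0 = {q3,q6,q9} | {q2,q5,q8,q10,q12}.
On input b, block {q2,q5,q8,q10,q12} splits into {q2,q8,q12} and {q5,q10}.
On input b, block {q3,q6,q9} splits into {q3,q9} and {q6}.
Split {q2,q8,q12} by δ(·,a) → {q2,q8} and {q12}.
On input a, block {q2,q8} splits into {q2} and {q8}.
Split {q5,q10} by δ(·,a) → {q5} and {q10}.
No further refinement is possible. Final partition (7 blocks): {q3,q9} | {q2} | {q5} | {q6} | {q12} | {q8} | {q10}.
State q3 belongs to the block {q3,q9}, which has 2 states.

2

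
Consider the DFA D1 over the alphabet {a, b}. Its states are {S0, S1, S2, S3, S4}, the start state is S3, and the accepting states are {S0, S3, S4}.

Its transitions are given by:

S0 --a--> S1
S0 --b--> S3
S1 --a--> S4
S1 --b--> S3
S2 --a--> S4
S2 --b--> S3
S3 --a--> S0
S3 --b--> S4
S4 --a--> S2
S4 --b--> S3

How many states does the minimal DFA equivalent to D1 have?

Start with accepting vs non-accepting: {S0,S3,S4} | {S1,S2}.
On input a, block {S0,S3,S4} splits into {S0,S4} and {S3}.
The partition is now stable with 3 blocks: {S0,S4} | {S1,S2} | {S3}.

3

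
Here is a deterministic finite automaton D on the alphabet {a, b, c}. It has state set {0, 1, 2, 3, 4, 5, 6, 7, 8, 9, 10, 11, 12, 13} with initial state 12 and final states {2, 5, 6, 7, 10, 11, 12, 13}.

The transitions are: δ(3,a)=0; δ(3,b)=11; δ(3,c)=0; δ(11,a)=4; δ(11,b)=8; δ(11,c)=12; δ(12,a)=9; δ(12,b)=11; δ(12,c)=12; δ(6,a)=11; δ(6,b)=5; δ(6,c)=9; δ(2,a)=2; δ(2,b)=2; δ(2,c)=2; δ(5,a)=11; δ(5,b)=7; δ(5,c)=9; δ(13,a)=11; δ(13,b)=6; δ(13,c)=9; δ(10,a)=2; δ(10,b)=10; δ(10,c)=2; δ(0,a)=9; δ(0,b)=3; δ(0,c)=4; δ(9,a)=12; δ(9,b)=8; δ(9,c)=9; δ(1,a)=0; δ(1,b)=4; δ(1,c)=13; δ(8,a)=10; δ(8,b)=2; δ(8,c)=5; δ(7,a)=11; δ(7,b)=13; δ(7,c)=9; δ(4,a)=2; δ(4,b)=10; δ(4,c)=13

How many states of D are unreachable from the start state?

Starting at 12 and following transitions, the reachable set is {2, 4, 5, 6, 7, 8, 9, 10, 11, 12, 13}. That leaves 0, 1, 3 unreachable — 3 in total.

3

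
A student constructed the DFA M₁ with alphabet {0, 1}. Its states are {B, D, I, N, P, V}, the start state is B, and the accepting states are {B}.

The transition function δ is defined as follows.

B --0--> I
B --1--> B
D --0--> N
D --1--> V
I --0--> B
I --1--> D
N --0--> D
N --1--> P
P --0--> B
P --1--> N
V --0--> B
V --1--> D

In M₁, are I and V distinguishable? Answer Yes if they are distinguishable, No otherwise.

No

Start with accepting vs non-accepting: {B} | {D,I,N,P,V}.
Split {D,I,N,P,V} by δ(·,0) → {I,P,V} and {D,N}.
Stable partition: {B} | {I,P,V} | {D,N} — 3 equivalence classes.
I and V lie in the same block of the stable partition, so they are equivalent — no string distinguishes them.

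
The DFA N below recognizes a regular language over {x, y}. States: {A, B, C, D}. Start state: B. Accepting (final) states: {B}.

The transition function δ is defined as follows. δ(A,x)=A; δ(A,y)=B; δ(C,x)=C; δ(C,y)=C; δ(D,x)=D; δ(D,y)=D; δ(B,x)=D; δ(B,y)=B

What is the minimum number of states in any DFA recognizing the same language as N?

2

Reachable states from the start: {B,D}. Unreachable: {A,C} — drop them.
Initial partition by acceptance: {B} | {D}.
No further refinement is possible. Final partition (2 blocks): {B} | {D}.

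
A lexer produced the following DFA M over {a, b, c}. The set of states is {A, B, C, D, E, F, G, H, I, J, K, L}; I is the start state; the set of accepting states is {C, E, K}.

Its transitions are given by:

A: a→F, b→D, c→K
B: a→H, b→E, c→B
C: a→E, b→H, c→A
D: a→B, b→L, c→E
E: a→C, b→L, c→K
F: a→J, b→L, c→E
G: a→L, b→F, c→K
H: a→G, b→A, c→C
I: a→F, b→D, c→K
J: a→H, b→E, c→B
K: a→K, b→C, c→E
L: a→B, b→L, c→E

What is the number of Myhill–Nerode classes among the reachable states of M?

7

Every state is reachable, so we keep all 12.
Initial partition by acceptance: {C,E,K} | {A,B,D,F,G,H,I,J,L}.
On input b, block {C,E,K} splits into {C,E} and {K}.
On input c, block {C,E} splits into {C} and {E}.
On input b, block {A,B,D,F,G,H,I,J,L} splits into {A,D,F,G,H,I,L} and {B,J}.
Refine {A,D,F,G,H,I,L} on symbol a: members go to different blocks, giving {A,G,H,I} and {D,F,L}.
On input a, block {A,G,H,I} splits into {A,G,I} and {H}.
The partition is now stable with 7 blocks: {C} | {A,G,I} | {K} | {E} | {B,J} | {D,F,L} | {H}.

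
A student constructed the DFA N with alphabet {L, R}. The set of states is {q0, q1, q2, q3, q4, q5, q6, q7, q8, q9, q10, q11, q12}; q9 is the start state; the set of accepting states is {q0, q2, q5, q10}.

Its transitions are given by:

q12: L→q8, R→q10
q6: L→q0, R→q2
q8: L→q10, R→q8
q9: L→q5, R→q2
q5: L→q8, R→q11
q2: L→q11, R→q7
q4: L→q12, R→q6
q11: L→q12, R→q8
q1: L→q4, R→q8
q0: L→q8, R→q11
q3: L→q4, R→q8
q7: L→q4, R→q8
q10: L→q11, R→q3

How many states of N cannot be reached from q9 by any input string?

No path from q9 leads to q1; the other 12 states are all reachable.

1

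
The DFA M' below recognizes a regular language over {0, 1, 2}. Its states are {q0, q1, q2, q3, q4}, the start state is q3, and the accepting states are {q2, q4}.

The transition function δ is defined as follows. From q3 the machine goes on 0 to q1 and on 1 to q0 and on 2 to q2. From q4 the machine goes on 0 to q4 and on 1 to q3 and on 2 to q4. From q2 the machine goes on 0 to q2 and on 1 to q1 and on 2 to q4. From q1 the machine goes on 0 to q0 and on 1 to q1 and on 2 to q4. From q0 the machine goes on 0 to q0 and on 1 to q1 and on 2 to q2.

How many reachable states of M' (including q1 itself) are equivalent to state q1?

3

Initial partition by acceptance: {q2,q4} | {q0,q1,q3}.
No further refinement is possible. Final partition (2 blocks): {q2,q4} | {q0,q1,q3}.
State q1 belongs to the block {q0,q1,q3}, which has 3 states.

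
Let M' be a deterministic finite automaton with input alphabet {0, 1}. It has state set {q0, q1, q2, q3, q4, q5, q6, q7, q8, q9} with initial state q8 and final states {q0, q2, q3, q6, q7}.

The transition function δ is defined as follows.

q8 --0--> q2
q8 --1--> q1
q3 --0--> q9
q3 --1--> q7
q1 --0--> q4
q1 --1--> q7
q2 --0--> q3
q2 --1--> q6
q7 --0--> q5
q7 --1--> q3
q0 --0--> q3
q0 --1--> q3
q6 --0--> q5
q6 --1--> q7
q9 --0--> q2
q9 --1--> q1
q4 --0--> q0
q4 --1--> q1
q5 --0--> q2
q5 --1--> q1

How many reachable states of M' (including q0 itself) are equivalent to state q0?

All states are reachable from the start state.
P0 = {q0,q2,q3,q6,q7} | {q1,q4,q5,q8,q9}.
On input 0, block {q0,q2,q3,q6,q7} splits into {q3,q6,q7} and {q0,q2}.
Split {q1,q4,q5,q8,q9} by δ(·,0) → {q4,q5,q8,q9} and {q1}.
The partition is now stable with 4 blocks: {q3,q6,q7} | {q4,q5,q8,q9} | {q0,q2} | {q1}.
State q0 belongs to the block {q0,q2}, which has 2 states.

2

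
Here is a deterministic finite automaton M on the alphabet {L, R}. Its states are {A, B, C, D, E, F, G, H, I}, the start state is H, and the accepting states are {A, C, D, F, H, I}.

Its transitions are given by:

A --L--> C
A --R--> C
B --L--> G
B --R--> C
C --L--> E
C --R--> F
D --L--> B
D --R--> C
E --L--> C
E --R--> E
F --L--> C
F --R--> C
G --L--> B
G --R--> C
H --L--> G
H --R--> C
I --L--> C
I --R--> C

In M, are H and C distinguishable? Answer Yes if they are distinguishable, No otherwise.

Yes

States {A,D,I} cannot be reached from the start state, so discard them.
P0 = {C,F,H} | {B,E,G}.
Split {C,F,H} by δ(·,L) → {C,H} and {F}.
Split {C,H} by δ(·,R) → {C} and {H}.
Split {B,E,G} by δ(·,L) → {B,G} and {E}.
Stable partition: {C} | {B,G} | {F} | {H} | {E} — 5 equivalence classes.
H and C end up in different blocks, so they are distinguishable. For instance, the string 'LL' is accepted from only C.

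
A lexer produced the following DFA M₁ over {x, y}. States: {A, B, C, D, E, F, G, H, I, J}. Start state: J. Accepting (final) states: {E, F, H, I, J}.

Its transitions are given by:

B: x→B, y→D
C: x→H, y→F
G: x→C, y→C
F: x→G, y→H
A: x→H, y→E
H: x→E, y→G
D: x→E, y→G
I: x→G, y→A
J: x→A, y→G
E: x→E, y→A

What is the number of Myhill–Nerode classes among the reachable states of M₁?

Reachable states from the start: {A,C,E,F,G,H,J}. Unreachable: {B,D,I} — drop them.
Start with accepting vs non-accepting: {E,F,H,J} | {A,C,G}.
Split {E,F,H,J} by δ(·,x) → {E,H} and {F,J}.
On input x, block {A,C,G} splits into {A,C} and {G}.
Refine {E,H} on symbol y: members go to different blocks, giving {E} and {H}.
On input y, block {A,C} splits into {A} and {C}.
Split {F,J} by δ(·,x) → {F} and {J}.
Stable partition: {E} | {A} | {F} | {G} | {H} | {C} | {J} — 7 equivalence classes.

7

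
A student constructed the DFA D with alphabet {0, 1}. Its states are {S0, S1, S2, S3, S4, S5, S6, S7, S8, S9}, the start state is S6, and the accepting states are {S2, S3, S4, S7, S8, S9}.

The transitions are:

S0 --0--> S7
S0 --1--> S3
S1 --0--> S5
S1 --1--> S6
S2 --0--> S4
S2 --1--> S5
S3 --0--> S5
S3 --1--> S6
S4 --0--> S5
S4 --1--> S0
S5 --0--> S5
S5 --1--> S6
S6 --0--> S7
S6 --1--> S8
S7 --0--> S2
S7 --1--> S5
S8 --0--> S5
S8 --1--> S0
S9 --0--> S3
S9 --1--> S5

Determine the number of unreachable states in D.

2

No path from S6 leads to S1, S9; the other 8 states are all reachable.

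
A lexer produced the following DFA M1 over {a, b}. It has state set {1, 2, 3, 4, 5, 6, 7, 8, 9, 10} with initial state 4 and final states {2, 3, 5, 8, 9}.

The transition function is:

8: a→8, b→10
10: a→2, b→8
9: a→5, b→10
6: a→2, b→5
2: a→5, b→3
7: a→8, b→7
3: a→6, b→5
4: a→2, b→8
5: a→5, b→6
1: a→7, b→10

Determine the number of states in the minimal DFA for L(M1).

4

Reachable states from the start: {2,3,4,5,6,8,10}. Unreachable: {1,7,9} — drop them.
P0 = {2,3,5,8} | {4,6,10}.
Refine {2,3,5,8} on symbol a: members go to different blocks, giving {2,5,8} and {3}.
Refine {2,5,8} on symbol b: members go to different blocks, giving {5,8} and {2}.
Stable partition: {5,8} | {4,6,10} | {3} | {2} — 4 equivalence classes.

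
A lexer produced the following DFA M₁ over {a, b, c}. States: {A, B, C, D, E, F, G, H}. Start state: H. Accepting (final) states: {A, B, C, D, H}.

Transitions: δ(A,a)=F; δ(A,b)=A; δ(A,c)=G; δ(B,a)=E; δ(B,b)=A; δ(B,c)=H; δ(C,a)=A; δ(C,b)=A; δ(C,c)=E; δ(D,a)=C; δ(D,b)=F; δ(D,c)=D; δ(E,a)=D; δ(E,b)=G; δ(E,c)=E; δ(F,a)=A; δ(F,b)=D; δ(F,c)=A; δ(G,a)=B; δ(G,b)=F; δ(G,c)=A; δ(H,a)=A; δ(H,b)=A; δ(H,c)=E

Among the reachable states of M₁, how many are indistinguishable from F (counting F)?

All states are reachable from the start state.
Initial partition by acceptance: {A,B,C,D,H} | {E,F,G}.
Split {A,B,C,D,H} by δ(·,a) → {C,D,H} and {A,B}.
On input a, block {C,D,H} splits into {C,H} and {D}.
Split {E,F,G} by δ(·,a) → {F,G} and {E}.
On input b, block {F,G} splits into {F} and {G}.
On input a, block {A,B} splits into {A} and {B}.
The partition is now stable with 7 blocks: {C,H} | {F} | {A} | {D} | {E} | {G} | {B}.
State F belongs to the block {F}, which has 1 states.

1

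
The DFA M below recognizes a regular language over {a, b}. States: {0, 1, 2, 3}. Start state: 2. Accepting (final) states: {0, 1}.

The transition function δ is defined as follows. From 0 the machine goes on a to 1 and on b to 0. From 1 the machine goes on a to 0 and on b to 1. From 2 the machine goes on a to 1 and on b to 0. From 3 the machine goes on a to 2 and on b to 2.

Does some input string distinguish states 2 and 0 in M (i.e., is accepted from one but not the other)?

Reachable states from the start: {0,1,2}. Unreachable: {3} — drop them.
Initial partition by acceptance: {0,1} | {2}.
The partition is now stable with 2 blocks: {0,1} | {2}.
2 and 0 end up in different blocks, so they are distinguishable. For instance, the string 'ε' is accepted from only 0.

Yes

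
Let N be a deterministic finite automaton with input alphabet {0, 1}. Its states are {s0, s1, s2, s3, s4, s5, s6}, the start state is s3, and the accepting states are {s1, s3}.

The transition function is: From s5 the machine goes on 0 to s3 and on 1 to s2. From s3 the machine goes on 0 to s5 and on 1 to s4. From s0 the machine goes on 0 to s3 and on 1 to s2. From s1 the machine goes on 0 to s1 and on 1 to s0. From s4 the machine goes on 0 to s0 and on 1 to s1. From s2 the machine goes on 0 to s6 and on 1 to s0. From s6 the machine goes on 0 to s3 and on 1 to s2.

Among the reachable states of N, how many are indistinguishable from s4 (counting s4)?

All states are reachable from the start state.
P0 = {s1,s3} | {s0,s2,s4,s5,s6}.
Refine {s1,s3} on symbol 0: members go to different blocks, giving {s1} and {s3}.
On input 0, block {s0,s2,s4,s5,s6} splits into {s0,s5,s6} and {s2,s4}.
Refine {s2,s4} on symbol 1: members go to different blocks, giving {s2} and {s4}.
No further refinement is possible. Final partition (5 blocks): {s1} | {s0,s5,s6} | {s3} | {s2} | {s4}.
State s4 belongs to the block {s4}, which has 1 states.

1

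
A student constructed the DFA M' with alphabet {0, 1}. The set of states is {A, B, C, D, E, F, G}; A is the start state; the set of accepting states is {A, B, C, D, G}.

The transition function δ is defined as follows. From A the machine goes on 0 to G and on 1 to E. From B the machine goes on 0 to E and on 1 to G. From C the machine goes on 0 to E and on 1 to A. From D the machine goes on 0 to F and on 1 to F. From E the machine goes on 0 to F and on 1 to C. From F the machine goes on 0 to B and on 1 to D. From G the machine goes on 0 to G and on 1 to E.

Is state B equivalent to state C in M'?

Yes

Every state is reachable, so we keep all 7.
Initial partition by acceptance: {A,B,C,D,G} | {E,F}.
Refine {A,B,C,D,G} on symbol 0: members go to different blocks, giving {B,C,D} and {A,G}.
On input 1, block {B,C,D} splits into {B,C} and {D}.
Refine {E,F} on symbol 0: members go to different blocks, giving {E} and {F}.
No further refinement is possible. Final partition (5 blocks): {B,C} | {E} | {A,G} | {D} | {F}.
B and C lie in the same block of the stable partition, so they are equivalent — no string distinguishes them.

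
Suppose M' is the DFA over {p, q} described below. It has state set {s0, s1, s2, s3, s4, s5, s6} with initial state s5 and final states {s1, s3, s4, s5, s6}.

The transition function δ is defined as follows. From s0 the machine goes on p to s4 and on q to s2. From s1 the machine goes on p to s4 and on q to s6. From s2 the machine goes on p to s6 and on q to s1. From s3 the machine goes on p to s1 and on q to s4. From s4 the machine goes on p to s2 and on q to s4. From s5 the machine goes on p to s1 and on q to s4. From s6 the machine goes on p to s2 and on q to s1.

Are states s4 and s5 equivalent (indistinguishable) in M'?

Reachable states from the start: {s1,s2,s4,s5,s6}. Unreachable: {s0,s3} — drop them.
Initial partition by acceptance: {s1,s4,s5,s6} | {s2}.
On input p, block {s1,s4,s5,s6} splits into {s1,s5} and {s4,s6}.
Refine {s1,s5} on symbol p: members go to different blocks, giving {s1} and {s5}.
Split {s4,s6} by δ(·,q) → {s4} and {s6}.
No further refinement is possible. Final partition (5 blocks): {s1} | {s2} | {s4} | {s5} | {s6}.
s4 and s5 end up in different blocks, so they are distinguishable. For instance, the string 'p' is accepted from only s5.

No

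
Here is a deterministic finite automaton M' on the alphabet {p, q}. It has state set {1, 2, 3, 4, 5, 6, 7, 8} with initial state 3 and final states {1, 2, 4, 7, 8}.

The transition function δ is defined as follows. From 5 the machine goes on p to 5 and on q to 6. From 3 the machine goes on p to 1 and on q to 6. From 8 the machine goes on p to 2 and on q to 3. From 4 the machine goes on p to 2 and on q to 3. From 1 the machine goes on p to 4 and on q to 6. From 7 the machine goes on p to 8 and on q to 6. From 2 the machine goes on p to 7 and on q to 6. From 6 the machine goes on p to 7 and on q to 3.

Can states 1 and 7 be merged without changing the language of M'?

States {5} cannot be reached from the start state, so discard them.
P0 = {1,2,4,7,8} | {3,6}.
No further refinement is possible. Final partition (2 blocks): {1,2,4,7,8} | {3,6}.
1 and 7 lie in the same block of the stable partition, so they are equivalent — no string distinguishes them.

Yes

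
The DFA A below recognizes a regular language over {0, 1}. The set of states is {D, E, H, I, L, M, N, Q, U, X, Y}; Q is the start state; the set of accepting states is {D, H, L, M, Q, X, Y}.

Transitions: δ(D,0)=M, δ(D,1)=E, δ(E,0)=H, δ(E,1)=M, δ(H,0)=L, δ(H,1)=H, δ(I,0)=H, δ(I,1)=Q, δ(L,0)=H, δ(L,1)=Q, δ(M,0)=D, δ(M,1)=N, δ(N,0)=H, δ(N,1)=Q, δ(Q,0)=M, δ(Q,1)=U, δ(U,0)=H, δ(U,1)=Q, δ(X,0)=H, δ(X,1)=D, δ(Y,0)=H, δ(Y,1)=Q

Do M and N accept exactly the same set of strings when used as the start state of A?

States {I,X,Y} cannot be reached from the start state, so discard them.
Start with accepting vs non-accepting: {D,H,L,M,Q} | {E,N,U}.
Split {D,H,L,M,Q} by δ(·,1) → {D,M,Q} and {H,L}.
Split {H,L} by δ(·,1) → {L} and {H}.
The partition is now stable with 4 blocks: {D,M,Q} | {E,N,U} | {L} | {H}.
M and N end up in different blocks, so they are distinguishable. For instance, the string 'ε' is accepted from only M.

No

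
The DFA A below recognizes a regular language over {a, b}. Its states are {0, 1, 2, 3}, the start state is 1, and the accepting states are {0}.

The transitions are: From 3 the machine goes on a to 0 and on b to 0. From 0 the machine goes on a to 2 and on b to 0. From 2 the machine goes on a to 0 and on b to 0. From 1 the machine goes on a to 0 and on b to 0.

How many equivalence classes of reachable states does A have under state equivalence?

2

First remove the unreachable states {3}; 3 states remain.
P0 = {0} | {1,2}.
Stable partition: {0} | {1,2} — 2 equivalence classes.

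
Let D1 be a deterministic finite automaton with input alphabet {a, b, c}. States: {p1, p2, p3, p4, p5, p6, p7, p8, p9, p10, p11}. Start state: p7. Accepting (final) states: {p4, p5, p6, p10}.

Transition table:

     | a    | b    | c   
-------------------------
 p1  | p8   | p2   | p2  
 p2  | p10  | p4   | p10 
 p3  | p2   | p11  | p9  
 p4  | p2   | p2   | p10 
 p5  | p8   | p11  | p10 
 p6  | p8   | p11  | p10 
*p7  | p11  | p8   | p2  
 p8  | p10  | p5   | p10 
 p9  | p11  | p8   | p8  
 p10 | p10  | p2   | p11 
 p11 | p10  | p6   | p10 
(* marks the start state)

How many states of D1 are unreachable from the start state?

No path from p7 leads to p1, p3, p9; the other 8 states are all reachable.

3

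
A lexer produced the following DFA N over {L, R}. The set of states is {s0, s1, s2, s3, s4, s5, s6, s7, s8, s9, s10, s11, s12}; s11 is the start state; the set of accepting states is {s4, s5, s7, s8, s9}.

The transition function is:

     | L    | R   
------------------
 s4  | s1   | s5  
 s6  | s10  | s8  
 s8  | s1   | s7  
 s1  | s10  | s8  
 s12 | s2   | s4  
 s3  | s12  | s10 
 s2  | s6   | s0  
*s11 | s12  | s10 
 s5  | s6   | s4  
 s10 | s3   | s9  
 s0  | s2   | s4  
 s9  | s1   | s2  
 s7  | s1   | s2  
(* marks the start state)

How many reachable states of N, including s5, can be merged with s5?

2

Initial partition by acceptance: {s4,s5,s7,s8,s9} | {s0,s1,s2,s3,s6,s10,s11,s12}.
Refine {s4,s5,s7,s8,s9} on symbol R: members go to different blocks, giving {s4,s5,s8} and {s7,s9}.
Split {s4,s5,s8} by δ(·,R) → {s4,s5} and {s8}.
On input R, block {s0,s1,s2,s3,s6,s10,s11,s12} splits into {s2,s3,s11} and {s0,s12} and {s1,s6} and {s10}.
On input L, block {s2,s3,s11} splits into {s3,s11} and {s2}.
Stable partition: {s4,s5} | {s3,s11} | {s7,s9} | {s8} | {s0,s12} | {s1,s6} | {s10} | {s2} — 8 equivalence classes.
State s5 belongs to the block {s4,s5}, which has 2 states.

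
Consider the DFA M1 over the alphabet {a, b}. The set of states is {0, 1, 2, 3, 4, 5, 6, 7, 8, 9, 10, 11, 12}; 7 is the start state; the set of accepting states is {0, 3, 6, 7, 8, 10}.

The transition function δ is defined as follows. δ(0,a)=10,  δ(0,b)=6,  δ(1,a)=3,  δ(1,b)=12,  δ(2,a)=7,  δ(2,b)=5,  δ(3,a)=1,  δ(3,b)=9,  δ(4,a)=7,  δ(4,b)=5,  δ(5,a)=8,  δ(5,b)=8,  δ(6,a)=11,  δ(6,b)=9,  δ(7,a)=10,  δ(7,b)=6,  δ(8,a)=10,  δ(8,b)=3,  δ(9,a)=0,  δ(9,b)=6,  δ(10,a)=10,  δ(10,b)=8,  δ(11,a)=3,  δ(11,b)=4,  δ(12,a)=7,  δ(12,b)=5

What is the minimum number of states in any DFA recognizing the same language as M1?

7

States {2} cannot be reached from the start state, so discard them.
Start with accepting vs non-accepting: {0,3,6,7,8,10} | {1,4,5,9,11,12}.
Split {0,3,6,7,8,10} by δ(·,a) → {0,7,8,10} and {3,6}.
On input b, block {0,7,8,10} splits into {0,7,8} and {10}.
On input a, block {1,4,5,9,11,12} splits into {4,5,9,12} and {1,11}.
Split {4,5,9,12} by δ(·,b) → {4,12} and {5} and {9}.
No further refinement is possible. Final partition (7 blocks): {0,7,8} | {4,12} | {3,6} | {10} | {1,11} | {5} | {9}.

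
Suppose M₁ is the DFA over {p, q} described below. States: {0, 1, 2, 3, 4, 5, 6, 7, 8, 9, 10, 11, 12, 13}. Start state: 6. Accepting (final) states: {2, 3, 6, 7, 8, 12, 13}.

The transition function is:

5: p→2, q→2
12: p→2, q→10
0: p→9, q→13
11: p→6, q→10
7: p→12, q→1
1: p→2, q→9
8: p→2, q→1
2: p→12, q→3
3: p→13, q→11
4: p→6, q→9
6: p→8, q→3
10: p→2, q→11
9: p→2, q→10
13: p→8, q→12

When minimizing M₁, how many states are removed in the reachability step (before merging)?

4

No path from 6 leads to 0, 4, 5, 7; the other 10 states are all reachable.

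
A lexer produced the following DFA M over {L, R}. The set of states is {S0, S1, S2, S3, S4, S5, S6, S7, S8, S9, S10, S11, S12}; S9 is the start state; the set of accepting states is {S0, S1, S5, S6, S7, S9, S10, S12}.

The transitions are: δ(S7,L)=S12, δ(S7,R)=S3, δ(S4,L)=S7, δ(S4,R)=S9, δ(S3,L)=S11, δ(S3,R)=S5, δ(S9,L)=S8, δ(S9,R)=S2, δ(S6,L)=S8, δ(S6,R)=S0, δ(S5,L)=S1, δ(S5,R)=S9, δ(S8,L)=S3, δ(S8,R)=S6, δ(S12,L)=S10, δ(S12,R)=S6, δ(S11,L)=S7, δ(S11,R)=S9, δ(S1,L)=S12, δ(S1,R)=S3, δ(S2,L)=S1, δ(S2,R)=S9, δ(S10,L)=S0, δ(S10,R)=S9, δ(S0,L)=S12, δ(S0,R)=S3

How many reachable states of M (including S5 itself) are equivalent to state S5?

States {S4} cannot be reached from the start state, so discard them.
Initial partition by acceptance: {S0,S1,S5,S6,S7,S9,S10,S12} | {S2,S3,S8,S11}.
On input L, block {S0,S1,S5,S6,S7,S9,S10,S12} splits into {S0,S1,S5,S7,S10,S12} and {S6,S9}.
Refine {S0,S1,S5,S7,S10,S12} on symbol R: members go to different blocks, giving {S0,S1,S7} and {S5,S10,S12}.
Refine {S2,S3,S8,S11} on symbol L: members go to different blocks, giving {S2,S11} and {S3,S8}.
Split {S6,S9} by δ(·,R) → {S6} and {S9}.
Split {S5,S10,S12} by δ(·,L) → {S5,S10} and {S12}.
Refine {S3,S8} on symbol L: members go to different blocks, giving {S3} and {S8}.
Stable partition: {S0,S1,S7} | {S2,S11} | {S6} | {S5,S10} | {S3} | {S9} | {S12} | {S8} — 8 equivalence classes.
The equivalence class containing S5 is {S5,S10}, of size 2.

2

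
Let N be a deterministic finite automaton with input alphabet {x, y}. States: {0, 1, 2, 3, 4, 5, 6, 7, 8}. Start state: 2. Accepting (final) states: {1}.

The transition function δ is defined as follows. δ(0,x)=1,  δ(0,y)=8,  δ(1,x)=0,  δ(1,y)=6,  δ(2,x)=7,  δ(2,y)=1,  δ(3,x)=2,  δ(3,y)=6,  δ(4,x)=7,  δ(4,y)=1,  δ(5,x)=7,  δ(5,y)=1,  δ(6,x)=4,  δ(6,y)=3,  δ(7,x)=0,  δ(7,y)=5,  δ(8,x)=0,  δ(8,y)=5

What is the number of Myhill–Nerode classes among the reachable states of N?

Every state is reachable, so we keep all 9.
Start with accepting vs non-accepting: {1} | {0,2,3,4,5,6,7,8}.
On input x, block {0,2,3,4,5,6,7,8} splits into {2,3,4,5,6,7,8} and {0}.
On input x, block {2,3,4,5,6,7,8} splits into {2,3,4,5,6} and {7,8}.
On input x, block {2,3,4,5,6} splits into {2,4,5} and {3,6}.
Stable partition: {1} | {2,4,5} | {0} | {7,8} | {3,6} — 5 equivalence classes.

5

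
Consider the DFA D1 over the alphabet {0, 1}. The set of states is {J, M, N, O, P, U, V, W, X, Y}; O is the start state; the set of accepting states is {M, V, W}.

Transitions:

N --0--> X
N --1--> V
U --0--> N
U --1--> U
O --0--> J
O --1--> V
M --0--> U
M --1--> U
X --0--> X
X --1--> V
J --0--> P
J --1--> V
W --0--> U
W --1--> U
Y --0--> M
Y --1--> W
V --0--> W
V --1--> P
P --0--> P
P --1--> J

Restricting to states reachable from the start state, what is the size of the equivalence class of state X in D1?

2

Reachable states from the start: {J,N,O,P,U,V,W,X}. Unreachable: {M,Y} — drop them.
Initial partition by acceptance: {V,W} | {J,N,O,P,U,X}.
Refine {V,W} on symbol 0: members go to different blocks, giving {W} and {V}.
Split {J,N,O,P,U,X} by δ(·,1) → {J,N,O,X} and {P,U}.
Split {J,N,O,X} by δ(·,0) → {N,O,X} and {J}.
Refine {N,O,X} on symbol 0: members go to different blocks, giving {N,X} and {O}.
On input 0, block {P,U} splits into {U} and {P}.
No further refinement is possible. Final partition (7 blocks): {W} | {N,X} | {V} | {U} | {J} | {O} | {P}.
State X belongs to the block {N,X}, which has 2 states.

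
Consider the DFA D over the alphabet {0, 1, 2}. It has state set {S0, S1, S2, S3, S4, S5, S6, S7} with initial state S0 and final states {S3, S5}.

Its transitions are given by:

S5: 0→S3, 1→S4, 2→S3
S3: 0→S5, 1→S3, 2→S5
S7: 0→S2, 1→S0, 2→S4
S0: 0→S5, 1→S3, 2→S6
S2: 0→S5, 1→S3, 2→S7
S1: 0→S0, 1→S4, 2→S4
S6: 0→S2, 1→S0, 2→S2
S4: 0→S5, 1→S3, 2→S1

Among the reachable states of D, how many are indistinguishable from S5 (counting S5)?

Every state is reachable, so we keep all 8.
P0 = {S3,S5} | {S0,S1,S2,S4,S6,S7}.
On input 1, block {S3,S5} splits into {S3} and {S5}.
Refine {S0,S1,S2,S4,S6,S7} on symbol 0: members go to different blocks, giving {S0,S2,S4} and {S1,S6,S7}.
The partition is now stable with 4 blocks: {S3} | {S0,S2,S4} | {S5} | {S1,S6,S7}.
State S5 belongs to the block {S5}, which has 1 states.

1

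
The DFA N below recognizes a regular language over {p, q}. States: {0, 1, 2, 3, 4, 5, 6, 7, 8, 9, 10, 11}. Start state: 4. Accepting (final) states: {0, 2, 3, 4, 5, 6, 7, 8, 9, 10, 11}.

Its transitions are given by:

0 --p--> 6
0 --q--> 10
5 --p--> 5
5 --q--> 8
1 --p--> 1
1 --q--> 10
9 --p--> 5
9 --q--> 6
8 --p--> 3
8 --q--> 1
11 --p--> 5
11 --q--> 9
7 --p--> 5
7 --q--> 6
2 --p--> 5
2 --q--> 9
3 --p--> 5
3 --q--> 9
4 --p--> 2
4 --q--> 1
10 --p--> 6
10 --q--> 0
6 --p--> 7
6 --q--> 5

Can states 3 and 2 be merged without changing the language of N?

Yes

States {11} cannot be reached from the start state, so discard them.
P0 = {0,2,3,4,5,6,7,8,9,10} | {1}.
On input q, block {0,2,3,4,5,6,7,8,9,10} splits into {0,2,3,5,6,7,9,10} and {4,8}.
On input q, block {0,2,3,5,6,7,9,10} splits into {0,2,3,6,7,9,10} and {5}.
On input p, block {0,2,3,6,7,9,10} splits into {2,3,7,9} and {0,6,10}.
Refine {2,3,7,9} on symbol q: members go to different blocks, giving {2,3} and {7,9}.
Split {0,6,10} by δ(·,p) → {0,10} and {6}.
No further refinement is possible. Final partition (7 blocks): {2,3} | {1} | {4,8} | {5} | {0,10} | {7,9} | {6}.
3 and 2 lie in the same block of the stable partition, so they are equivalent — no string distinguishes them.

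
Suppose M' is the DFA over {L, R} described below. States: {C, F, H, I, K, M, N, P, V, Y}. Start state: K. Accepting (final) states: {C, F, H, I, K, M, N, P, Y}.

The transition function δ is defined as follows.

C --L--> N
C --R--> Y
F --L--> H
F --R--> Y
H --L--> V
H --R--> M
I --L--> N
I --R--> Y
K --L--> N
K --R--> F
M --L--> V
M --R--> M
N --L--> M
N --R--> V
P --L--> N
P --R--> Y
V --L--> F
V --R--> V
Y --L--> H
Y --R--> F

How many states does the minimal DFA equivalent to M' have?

First remove the unreachable states {C,I,P}; 7 states remain.
P0 = {F,H,K,M,N,Y} | {V}.
On input L, block {F,H,K,M,N,Y} splits into {F,K,N,Y} and {H,M}.
Split {F,K,N,Y} by δ(·,L) → {F,N,Y} and {K}.
On input R, block {F,N,Y} splits into {F,Y} and {N}.
No further refinement is possible. Final partition (5 blocks): {F,Y} | {V} | {H,M} | {K} | {N}.

5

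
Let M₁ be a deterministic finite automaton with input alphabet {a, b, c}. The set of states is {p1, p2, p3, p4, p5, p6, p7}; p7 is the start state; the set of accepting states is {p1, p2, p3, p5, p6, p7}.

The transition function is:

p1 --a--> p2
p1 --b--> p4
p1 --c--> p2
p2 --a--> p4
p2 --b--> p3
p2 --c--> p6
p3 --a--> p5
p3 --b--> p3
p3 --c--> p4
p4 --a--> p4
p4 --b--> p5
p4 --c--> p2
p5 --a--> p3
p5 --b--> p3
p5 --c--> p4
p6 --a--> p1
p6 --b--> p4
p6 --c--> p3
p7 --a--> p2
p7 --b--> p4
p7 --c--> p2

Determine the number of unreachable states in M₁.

A breadth-first search from the start state visits every state.

0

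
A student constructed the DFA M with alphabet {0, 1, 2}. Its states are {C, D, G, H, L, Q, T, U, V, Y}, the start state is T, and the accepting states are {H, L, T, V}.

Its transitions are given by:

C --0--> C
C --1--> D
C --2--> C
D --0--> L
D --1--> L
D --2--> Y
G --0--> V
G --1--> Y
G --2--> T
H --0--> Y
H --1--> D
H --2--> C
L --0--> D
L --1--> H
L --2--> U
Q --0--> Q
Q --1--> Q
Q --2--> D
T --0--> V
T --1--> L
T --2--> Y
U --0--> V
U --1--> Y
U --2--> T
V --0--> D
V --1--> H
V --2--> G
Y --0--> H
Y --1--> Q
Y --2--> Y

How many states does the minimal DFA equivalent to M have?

Every state is reachable, so we keep all 10.
P0 = {H,L,T,V} | {C,D,G,Q,U,Y}.
Refine {H,L,T,V} on symbol 0: members go to different blocks, giving {H,L,V} and {T}.
On input 1, block {H,L,V} splits into {L,V} and {H}.
Refine {C,D,G,Q,U,Y} on symbol 0: members go to different blocks, giving {D,G,U} and {C,Q} and {Y}.
On input 1, block {D,G,U} splits into {G,U} and {D}.
On input 1, block {C,Q} splits into {C} and {Q}.
No further refinement is possible. Final partition (8 blocks): {L,V} | {G,U} | {T} | {H} | {C} | {Y} | {D} | {Q}.

8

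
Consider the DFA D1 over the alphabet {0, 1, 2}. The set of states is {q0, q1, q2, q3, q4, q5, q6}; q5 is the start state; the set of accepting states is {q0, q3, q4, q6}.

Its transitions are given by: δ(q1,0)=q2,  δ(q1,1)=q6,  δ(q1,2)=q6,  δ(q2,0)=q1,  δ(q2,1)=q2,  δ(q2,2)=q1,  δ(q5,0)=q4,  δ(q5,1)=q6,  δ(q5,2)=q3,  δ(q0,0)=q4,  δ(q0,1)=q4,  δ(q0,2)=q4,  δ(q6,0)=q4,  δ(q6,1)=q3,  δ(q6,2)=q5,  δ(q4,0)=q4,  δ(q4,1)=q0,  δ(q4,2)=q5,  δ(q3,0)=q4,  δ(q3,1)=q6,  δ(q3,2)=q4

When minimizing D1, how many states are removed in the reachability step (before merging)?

2

No path from q5 leads to q1, q2; the other 5 states are all reachable.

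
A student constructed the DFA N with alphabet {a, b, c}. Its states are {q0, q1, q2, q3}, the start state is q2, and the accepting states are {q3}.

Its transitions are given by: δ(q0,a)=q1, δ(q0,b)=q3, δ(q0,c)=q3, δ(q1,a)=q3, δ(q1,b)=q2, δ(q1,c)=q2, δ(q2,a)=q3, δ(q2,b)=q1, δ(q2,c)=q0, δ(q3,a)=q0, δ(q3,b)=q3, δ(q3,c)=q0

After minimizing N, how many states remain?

4

All states are reachable from the start state.
Initial partition by acceptance: {q3} | {q0,q1,q2}.
On input a, block {q0,q1,q2} splits into {q1,q2} and {q0}.
On input c, block {q1,q2} splits into {q1} and {q2}.
No further refinement is possible. Final partition (4 blocks): {q3} | {q1} | {q0} | {q2}.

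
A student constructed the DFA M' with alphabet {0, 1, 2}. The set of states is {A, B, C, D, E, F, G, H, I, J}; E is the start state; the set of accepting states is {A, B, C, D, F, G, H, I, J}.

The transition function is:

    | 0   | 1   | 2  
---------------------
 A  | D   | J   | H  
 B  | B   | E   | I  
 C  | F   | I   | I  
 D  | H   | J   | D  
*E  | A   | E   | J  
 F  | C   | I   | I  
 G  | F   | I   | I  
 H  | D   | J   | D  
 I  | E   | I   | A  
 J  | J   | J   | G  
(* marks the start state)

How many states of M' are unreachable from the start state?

1

Starting at E and following transitions, the reachable set is {A, C, D, E, F, G, H, I, J}. That leaves B unreachable — 1 in total.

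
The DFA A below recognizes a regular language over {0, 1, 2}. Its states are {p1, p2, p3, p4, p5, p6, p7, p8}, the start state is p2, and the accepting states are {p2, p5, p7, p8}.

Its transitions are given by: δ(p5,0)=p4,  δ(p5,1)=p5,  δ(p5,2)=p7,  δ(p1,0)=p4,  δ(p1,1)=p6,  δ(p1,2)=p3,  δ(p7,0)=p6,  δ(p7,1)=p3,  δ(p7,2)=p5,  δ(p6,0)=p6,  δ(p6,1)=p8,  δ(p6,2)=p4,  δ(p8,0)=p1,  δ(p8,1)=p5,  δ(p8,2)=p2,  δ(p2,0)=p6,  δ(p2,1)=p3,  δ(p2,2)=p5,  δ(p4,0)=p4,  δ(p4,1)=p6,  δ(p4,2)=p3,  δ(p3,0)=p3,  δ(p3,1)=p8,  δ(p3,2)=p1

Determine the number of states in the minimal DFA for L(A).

4

Every state is reachable, so we keep all 8.
Start with accepting vs non-accepting: {p2,p5,p7,p8} | {p1,p3,p4,p6}.
On input 1, block {p2,p5,p7,p8} splits into {p2,p7} and {p5,p8}.
On input 1, block {p1,p3,p4,p6} splits into {p1,p4} and {p3,p6}.
Stable partition: {p2,p7} | {p1,p4} | {p5,p8} | {p3,p6} — 4 equivalence classes.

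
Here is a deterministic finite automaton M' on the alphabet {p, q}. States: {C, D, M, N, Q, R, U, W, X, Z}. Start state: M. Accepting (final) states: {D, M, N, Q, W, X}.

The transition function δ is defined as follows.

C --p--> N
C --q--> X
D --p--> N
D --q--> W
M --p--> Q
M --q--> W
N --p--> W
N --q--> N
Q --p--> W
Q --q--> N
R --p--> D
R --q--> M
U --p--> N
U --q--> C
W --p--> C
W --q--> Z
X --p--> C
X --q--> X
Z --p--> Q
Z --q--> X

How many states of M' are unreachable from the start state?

3

Starting at M and following transitions, the reachable set is {C, M, N, Q, W, X, Z}. That leaves D, R, U unreachable — 3 in total.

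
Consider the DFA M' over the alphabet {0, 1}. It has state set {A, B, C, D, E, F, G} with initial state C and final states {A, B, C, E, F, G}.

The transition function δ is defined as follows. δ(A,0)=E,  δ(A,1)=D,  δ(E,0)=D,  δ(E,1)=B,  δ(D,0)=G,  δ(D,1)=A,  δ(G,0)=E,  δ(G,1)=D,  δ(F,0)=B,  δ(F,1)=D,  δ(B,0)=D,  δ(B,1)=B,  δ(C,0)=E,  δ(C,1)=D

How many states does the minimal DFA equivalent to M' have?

Reachable states from the start: {A,B,C,D,E,G}. Unreachable: {F} — drop them.
Start with accepting vs non-accepting: {A,B,C,E,G} | {D}.
On input 0, block {A,B,C,E,G} splits into {A,C,G} and {B,E}.
The partition is now stable with 3 blocks: {A,C,G} | {D} | {B,E}.

3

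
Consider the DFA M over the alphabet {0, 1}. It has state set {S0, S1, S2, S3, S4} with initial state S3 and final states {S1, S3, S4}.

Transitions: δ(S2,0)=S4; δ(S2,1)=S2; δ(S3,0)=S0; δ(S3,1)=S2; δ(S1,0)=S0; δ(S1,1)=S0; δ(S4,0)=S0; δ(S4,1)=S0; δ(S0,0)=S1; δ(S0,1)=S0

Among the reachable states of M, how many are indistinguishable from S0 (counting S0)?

Initial partition by acceptance: {S1,S3,S4} | {S0,S2}.
Stable partition: {S1,S3,S4} | {S0,S2} — 2 equivalence classes.
State S0 belongs to the block {S0,S2}, which has 2 states.

2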